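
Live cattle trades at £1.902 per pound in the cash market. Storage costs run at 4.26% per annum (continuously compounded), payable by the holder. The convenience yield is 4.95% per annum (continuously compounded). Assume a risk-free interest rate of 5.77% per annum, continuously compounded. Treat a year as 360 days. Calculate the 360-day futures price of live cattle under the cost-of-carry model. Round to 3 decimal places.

£2.001 per pound

Net carry = r + u − y = 0.0577 + 0.0426 − 0.0495 = 0.0508
F = S·e^((r+u−y)T) = 1.902 · e^(0.0508 × 360/360) = 1.902 · e^0.050800
= 1.902 × 1.052112 = £2.001 per pound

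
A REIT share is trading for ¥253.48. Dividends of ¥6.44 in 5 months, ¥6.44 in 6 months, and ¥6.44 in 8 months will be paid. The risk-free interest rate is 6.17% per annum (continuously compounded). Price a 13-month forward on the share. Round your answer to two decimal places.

¥251.01

PV(dividends) I = 6.44·e^(−0.0617·5/12) + 6.44·e^(−0.0617·6/12) + 6.44·e^(−0.0617·8/12)
I = 6.2765 + 6.2444 + 6.1805 = 18.7014
F = (S − I)·e^(rT) = (253.48 − 18.7014) · e^(0.0617·13/12)
= 234.7786 · e^0.066842 = 234.7786 × 1.069127 = ¥251.01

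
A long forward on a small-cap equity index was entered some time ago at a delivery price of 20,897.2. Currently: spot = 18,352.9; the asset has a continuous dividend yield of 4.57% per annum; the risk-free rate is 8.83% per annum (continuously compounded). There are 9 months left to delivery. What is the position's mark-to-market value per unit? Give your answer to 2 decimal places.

-1823.60

Current fair forward for the remaining 9 months: F = S·e^((r − q)·T), (r − q) = 0.0883 − 0.0457 = 0.0426
F = 18352.9 · e^(0.0426 × 9/12) = 18352.9 × 1.03246588 = 18948.7430
Value of long forward = (F − K)·e^(−rT) = (18948.7430 − 20897.2) · e^(−0.0883·9/12)
= -1948.4570 × 0.93592026 = -1823.60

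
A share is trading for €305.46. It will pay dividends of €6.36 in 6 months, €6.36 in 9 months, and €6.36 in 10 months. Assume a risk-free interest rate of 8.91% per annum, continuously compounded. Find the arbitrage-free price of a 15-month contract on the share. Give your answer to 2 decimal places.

PV(dividends) I = 6.36·e^(−0.0891·6/12) + 6.36·e^(−0.0891·9/12) + 6.36·e^(−0.0891·10/12)
I = 6.0829 + 5.9489 + 5.9049 = 17.9367
F = (S − I)·e^(rT) = (305.46 − 17.9367) · e^(0.0891·15/12)
= 287.5233 · e^0.111375 = 287.5233 × 1.117814 = €321.40

€321.40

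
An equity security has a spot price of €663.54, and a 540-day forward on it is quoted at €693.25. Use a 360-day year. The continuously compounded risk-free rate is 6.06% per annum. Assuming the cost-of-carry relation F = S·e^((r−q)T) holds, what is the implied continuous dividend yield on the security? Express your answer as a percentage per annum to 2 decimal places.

3.14%

From F = S·e^((r−q)T): (r − q) = ln(F/S)/T
ln(693.25/663.54) = ln(1.044775) = 0.043802
(r − q) = 0.043802 / (540/360) = 0.029201
q = r − ln(F/S)/T = 0.0606 − 0.029201 = 0.031399
q = 3.14%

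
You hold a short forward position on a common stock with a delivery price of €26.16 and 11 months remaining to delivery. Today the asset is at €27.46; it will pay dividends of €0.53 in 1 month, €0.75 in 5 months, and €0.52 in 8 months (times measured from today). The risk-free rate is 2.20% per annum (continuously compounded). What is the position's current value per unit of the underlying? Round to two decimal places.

-€0.04

PV(remaining dividends) I = 0.53·e^(−0.0220·1/12) + 0.75·e^(−0.0220·5/12) + 0.52·e^(−0.0220·8/12) = 1.7846
Current forward F = (S − I)·e^(rT) = (27.46 − 1.7846)·e^(0.0220·11/12) = 25.6754 × 1.020371 = 26.1984
Value (long) = (F − K)·e^(−rT) = (26.1984 − 26.16) × 0.980035 = 0.0376
Short position value = −(long value) = -€0.04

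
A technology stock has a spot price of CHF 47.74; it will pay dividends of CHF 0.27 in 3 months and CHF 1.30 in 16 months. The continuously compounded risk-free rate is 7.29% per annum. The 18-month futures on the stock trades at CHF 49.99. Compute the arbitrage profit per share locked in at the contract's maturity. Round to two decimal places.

PV(dividends) I = 0.27·e^(−0.0729·3/12) + 1.30·e^(−0.0729·16/12) = 1.4447
Fair futures F* = (S − I)·e^(rT) = (47.74 − 1.4447)·e^0.109350 = 46.2953 × 1.115553 = 51.6449
Market CHF 49.99 < fair 51.6449: forward underpriced → reverse cash-and-carry (short the stock, invest proceeds at r, pay the dividends, go long the forward).
Profit at T = |F_mkt − F*| = |49.99 − 51.6449| = CHF 1.65 per share

CHF 1.65 per share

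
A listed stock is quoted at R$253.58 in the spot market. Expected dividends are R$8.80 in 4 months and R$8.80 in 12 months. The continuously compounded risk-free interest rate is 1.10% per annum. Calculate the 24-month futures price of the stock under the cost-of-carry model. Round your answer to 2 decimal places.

PV(dividends) I = 8.80·e^(−0.0110·4/12) + 8.80·e^(−0.0110·12/12)
I = 8.7678 + 8.7037 = 17.4715
F = (S − I)·e^(rT) = (253.58 − 17.4715) · e^(0.0110·24/12)
= 236.1085 · e^0.022000 = 236.1085 × 1.022244 = R$241.36

R$241.36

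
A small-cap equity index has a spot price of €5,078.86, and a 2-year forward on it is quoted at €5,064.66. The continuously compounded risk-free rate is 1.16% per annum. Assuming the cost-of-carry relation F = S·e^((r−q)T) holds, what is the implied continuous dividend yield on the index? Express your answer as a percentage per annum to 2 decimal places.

1.30%

From F = S·e^((r−q)T): (r − q) = ln(F/S)/T
ln(5064.66/5078.86) = ln(0.997204) = -0.002800
(r − q) = -0.002800 / (2) = -0.001400
q = r − ln(F/S)/T = 0.0116 + 0.001400 = 0.013000
q = 1.30%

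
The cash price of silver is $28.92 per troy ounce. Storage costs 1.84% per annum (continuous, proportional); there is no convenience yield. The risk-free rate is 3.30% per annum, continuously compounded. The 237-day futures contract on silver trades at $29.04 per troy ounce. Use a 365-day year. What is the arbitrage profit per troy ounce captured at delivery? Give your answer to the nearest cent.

Fair futures: F* = S·e^(carry·T), with carry = (r + u) = 0.0330 + 0.0184 = 0.0514
F* = 28.92 · e^(0.0514 × 237/365) = 28.92 · e^0.033375 = 28.92 × 1.033938 = $29.9015
Market $29.04 < fair $29.9015: forward underpriced → reverse cash-and-carry (short spot, go long the forward).
At maturity, profit = |F_mkt − F*| = |29.04 − 29.9015| = $0.86 per troy ounce

$0.86 per troy ounce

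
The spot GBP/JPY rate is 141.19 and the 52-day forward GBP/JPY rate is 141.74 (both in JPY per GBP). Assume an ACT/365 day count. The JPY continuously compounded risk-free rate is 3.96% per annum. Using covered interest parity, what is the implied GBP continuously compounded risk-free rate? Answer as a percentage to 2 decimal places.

1.23%

F = S·e^((r_JPY − r_GBP)T) ⇒ r_GBP = r_JPY − ln(F/S)/T
ln(141.74/141.19) = 0.003888; /(52/365) = 0.027291
r_GBP = 0.0396 − 0.027291 = 0.012309
r_GBP = 1.23%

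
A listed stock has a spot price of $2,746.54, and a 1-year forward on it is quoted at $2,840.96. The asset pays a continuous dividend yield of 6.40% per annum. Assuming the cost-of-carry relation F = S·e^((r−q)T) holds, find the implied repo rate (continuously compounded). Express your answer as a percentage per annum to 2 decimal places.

9.78%

From F = S·e^((r−q)T): (r − q) = ln(F/S)/T
ln(2840.96/2746.54) = ln(1.034378) = 0.033800
(r − q) = 0.033800 / (1) = 0.033800
r = ln(F/S)/T + q = 0.033800 + 0.0640 = 0.097800
r = 9.78%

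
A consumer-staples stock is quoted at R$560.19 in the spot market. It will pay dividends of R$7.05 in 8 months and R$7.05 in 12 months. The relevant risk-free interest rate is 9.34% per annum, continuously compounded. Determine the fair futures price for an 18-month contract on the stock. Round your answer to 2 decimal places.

PV(dividends) I = 7.05·e^(−0.0934·8/12) + 7.05·e^(−0.0934·12/12)
I = 6.6244 + 6.4213 = 13.0457
F = (S − I)·e^(rT) = (560.19 − 13.0457) · e^(0.0934·18/12)
= 547.1443 · e^0.140100 = 547.1443 × 1.150389 = R$629.43

R$629.43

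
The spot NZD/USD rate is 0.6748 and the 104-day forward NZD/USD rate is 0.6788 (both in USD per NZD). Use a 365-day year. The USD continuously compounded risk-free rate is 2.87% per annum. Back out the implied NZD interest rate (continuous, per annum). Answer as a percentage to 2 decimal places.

F = S·e^((r_USD − r_NZD)T) ⇒ r_NZD = r_USD − ln(F/S)/T
ln(0.6788/0.6748) = 0.005910; /(104/365) = 0.020742
r_NZD = 0.0287 − 0.020742 = 0.007958
r_NZD = 0.80%

0.80%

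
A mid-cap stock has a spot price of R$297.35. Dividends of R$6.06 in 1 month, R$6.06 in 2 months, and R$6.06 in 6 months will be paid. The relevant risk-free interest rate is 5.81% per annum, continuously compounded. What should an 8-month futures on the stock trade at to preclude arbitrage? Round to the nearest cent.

R$290.47

PV(dividends) I = 6.06·e^(−0.0581·1/12) + 6.06·e^(−0.0581·2/12) + 6.06·e^(−0.0581·6/12)
I = 6.0307 + 6.0016 + 5.8865 = 17.9188
F = (S − I)·e^(rT) = (297.35 − 17.9188) · e^(0.0581·8/12)
= 279.4312 · e^0.038733 = 279.4312 × 1.039493 = R$290.47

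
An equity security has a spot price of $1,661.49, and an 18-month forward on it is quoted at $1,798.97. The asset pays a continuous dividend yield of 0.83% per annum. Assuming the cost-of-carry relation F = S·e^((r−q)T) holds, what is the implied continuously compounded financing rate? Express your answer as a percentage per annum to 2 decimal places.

6.13%

From F = S·e^((r−q)T): (r − q) = ln(F/S)/T
ln(1798.97/1661.49) = ln(1.082745) = 0.079499
(r − q) = 0.079499 / (18/12) = 0.052999
r = ln(F/S)/T + q = 0.052999 + 0.0083 = 0.061299
r = 6.13%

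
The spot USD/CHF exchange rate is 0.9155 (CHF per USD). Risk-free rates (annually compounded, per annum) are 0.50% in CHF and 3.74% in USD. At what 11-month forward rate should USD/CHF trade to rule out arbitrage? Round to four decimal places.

0.8893

By covered interest parity, F = S · (1+r_CHF)^T / (1+r_USD)^T
= 0.9155 × 1.004582 / 1.034231 = 0.9155 × 0.971332
F = 0.8893 CHF per USD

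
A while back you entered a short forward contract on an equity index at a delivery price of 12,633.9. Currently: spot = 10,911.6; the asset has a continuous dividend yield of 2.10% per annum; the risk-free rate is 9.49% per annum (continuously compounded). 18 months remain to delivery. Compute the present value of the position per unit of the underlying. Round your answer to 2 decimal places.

Current fair forward for the remaining 18 months: F = S·e^((r − q)·T), (r − q) = 0.0949 − 0.0210 = 0.0739
F = 10911.6 · e^(0.0739 × 18/12) = 10911.6 × 1.11722731 = 12190.7375
Value of long forward = (F − K)·e^(−rT) = (12190.7375 − 12633.9) · e^(−0.0949·18/12)
= -443.1625 × 0.86731764 = -384.36
Short position value = −(long value) = 384.36

384.36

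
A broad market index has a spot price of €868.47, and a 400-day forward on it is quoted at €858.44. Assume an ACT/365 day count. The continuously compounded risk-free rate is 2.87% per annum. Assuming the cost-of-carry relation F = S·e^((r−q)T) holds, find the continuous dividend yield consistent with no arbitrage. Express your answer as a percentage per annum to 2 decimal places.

From F = S·e^((r−q)T): (r − q) = ln(F/S)/T
ln(858.44/868.47) = ln(0.988451) = -0.011616
(r − q) = -0.011616 / (400/365) = -0.010600
q = r − ln(F/S)/T = 0.0287 + 0.010600 = 0.039300
q = 3.93%

3.93%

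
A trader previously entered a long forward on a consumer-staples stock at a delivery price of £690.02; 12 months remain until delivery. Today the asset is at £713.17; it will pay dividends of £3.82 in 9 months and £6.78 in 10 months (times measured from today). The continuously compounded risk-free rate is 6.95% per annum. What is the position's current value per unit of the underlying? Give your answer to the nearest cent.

£59.45

PV(remaining dividends) I = 3.82·e^(−0.0695·9/12) + 6.78·e^(−0.0695·10/12) = 10.0245
Current forward F = (S − I)·e^(rT) = (713.17 − 10.0245)·e^(0.0695·12/12) = 703.1455 × 1.071972 = 753.7523
Value (long) = (F − K)·e^(−rT) = (753.7523 − 690.02) × 0.932860 = 59.4533
Value = £59.45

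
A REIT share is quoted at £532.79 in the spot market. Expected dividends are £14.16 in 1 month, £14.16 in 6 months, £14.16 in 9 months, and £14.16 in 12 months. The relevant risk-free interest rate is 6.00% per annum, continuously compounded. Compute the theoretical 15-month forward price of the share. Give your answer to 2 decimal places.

PV(dividends) I = 14.16·e^(−0.0600·1/12) + 14.16·e^(−0.0600·6/12) + 14.16·e^(−0.0600·9/12) + 14.16·e^(−0.0600·12/12)
I = 14.0894 + 13.7415 + 13.5369 + 13.3354 = 54.7032
F = (S − I)·e^(rT) = (532.79 − 54.7032) · e^(0.0600·15/12)
= 478.0868 · e^0.075000 = 478.0868 × 1.077884 = £515.32

£515.32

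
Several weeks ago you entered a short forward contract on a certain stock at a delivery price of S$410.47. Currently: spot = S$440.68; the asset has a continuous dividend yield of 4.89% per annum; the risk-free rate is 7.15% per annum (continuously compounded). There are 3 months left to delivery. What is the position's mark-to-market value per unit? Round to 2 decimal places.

Current fair forward for the remaining 3 months: F = S·e^((r − q)·T), (r − q) = 0.0715 − 0.0489 = 0.0226
F = 440.68 · e^(0.0226 × 3/12) = 440.68 × 1.005666 = 443.1769
Value of long forward = (F − K)·e^(−rT) = (443.1769 − 410.47) · e^(−0.0715·3/12)
= 32.7069 × 0.982284 = 32.13
Short position value = −(long value) = -S$32.13

-S$32.13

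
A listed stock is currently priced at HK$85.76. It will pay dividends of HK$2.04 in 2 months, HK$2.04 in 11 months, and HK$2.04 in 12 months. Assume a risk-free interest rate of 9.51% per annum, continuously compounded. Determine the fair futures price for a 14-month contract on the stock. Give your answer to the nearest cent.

PV(dividends) I = 2.04·e^(−0.0951·2/12) + 2.04·e^(−0.0951·11/12) + 2.04·e^(−0.0951·12/12)
I = 2.0079 + 1.8697 + 1.8549 = 5.7325
F = (S − I)·e^(rT) = (85.76 − 5.7325) · e^(0.0951·14/12)
= 80.0275 · e^0.110950 = 80.0275 × 1.117339 = HK$89.42

HK$89.42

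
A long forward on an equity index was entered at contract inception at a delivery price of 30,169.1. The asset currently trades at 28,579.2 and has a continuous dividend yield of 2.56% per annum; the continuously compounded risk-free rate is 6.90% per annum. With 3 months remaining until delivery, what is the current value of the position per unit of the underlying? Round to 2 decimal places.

-1256.27

Current fair forward for the remaining 3 months: F = S·e^((r − q)·T), (r − q) = 0.0690 − 0.0256 = 0.0434
F = 28579.2 · e^(0.0434 × 3/12) = 28579.2 × 1.01090907 = 28890.9725
Value of long forward = (F − K)·e^(−rT) = (28890.9725 − 30169.1) · e^(−0.0690·3/12)
= -1278.1275 × 0.98289793 = -1256.27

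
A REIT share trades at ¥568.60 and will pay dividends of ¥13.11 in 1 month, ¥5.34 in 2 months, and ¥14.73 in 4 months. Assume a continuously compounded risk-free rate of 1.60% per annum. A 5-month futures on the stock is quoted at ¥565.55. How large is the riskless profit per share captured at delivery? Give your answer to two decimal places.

PV(dividends) I = 13.11·e^(−0.0160·1/12) + 5.34·e^(−0.0160·2/12) + 14.73·e^(−0.0160·4/12) = 33.0700
Fair futures F* = (S − I)·e^(rT) = (568.60 − 33.0700)·e^0.006667 = 535.5300 × 1.006689 = 539.1122
Market ¥565.55 > fair 539.1122: forward overpriced → cash-and-carry (borrow at r, buy the stock and collect the dividends, short the forward).
Profit at T = |F_mkt − F*| = |565.55 − 539.1122| = ¥26.44 per share

¥26.44 per share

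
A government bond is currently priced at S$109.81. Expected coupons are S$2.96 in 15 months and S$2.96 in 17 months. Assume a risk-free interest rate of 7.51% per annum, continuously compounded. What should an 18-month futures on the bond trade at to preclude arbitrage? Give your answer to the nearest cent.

PV(coupons) I = 2.96·e^(−0.0751·15/12) + 2.96·e^(−0.0751·17/12)
I = 2.6948 + 2.6613 = 5.3561
F = (S − I)·e^(rT) = (109.81 − 5.3561) · e^(0.0751·18/12)
= 104.4539 · e^0.112650 = 104.4539 × 1.119240 = S$116.91

S$116.91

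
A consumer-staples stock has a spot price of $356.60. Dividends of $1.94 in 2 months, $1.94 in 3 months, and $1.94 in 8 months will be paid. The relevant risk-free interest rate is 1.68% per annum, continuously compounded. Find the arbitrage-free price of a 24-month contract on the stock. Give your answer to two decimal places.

$362.80

PV(dividends) I = 1.94·e^(−0.0168·2/12) + 1.94·e^(−0.0168·3/12) + 1.94·e^(−0.0168·8/12)
I = 1.9346 + 1.9319 + 1.9184 = 5.7849
F = (S − I)·e^(rT) = (356.60 − 5.7849) · e^(0.0168·24/12)
= 350.8151 · e^0.033600 = 350.8151 × 1.034171 = $362.80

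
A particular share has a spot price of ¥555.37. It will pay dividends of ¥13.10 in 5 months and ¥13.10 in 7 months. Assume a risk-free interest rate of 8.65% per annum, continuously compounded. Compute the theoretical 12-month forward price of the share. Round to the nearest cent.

PV(dividends) I = 13.10·e^(−0.0865·5/12) + 13.10·e^(−0.0865·7/12)
I = 12.6363 + 12.4554 = 25.0917
F = (S − I)·e^(rT) = (555.37 − 25.0917) · e^(0.0865·12/12)
= 530.2783 · e^0.086500 = 530.2783 × 1.090351 = ¥578.19

¥578.19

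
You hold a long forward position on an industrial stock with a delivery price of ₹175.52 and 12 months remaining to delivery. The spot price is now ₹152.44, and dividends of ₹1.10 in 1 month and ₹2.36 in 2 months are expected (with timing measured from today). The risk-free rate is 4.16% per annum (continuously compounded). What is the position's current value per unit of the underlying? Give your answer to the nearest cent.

-₹19.37

PV(remaining dividends) I = 1.10·e^(−0.0416·1/12) + 2.36·e^(−0.0416·2/12) = 3.4399
Current forward F = (S − I)·e^(rT) = (152.44 − 3.4399)·e^(0.0416·12/12) = 149.0001 × 1.042477 = 155.3292
Value (long) = (F − K)·e^(−rT) = (155.3292 − 175.52) × 0.959253 = -19.3681
Value = -₹19.37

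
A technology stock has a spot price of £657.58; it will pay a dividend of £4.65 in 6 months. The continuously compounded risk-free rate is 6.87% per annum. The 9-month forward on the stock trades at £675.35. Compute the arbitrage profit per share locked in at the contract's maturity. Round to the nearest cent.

£12.27 per share

PV(dividends) I = 4.65·e^(−0.0687·6/12) = 4.4930
Fair forward F* = (S − I)·e^(rT) = (657.58 − 4.4930)·e^0.051525 = 653.0870 × 1.052876 = 687.6196
Market £675.35 < fair 687.6196: forward underpriced → reverse cash-and-carry (short the stock, invest proceeds at r, pay the dividends, go long the forward).
Profit at T = |F_mkt − F*| = |675.35 − 687.6196| = £12.27 per share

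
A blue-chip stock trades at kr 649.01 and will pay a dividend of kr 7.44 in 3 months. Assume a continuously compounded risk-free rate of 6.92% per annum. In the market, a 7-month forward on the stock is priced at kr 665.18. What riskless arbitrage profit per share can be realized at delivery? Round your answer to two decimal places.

PV(dividends) I = 7.44·e^(−0.0692·3/12) = 7.3124
Fair forward F* = (S − I)·e^(rT) = (649.01 − 7.3124)·e^0.040367 = 641.6976 × 1.041193 = 668.1310
Market kr 665.18 < fair 668.1310: forward underpriced → reverse cash-and-carry (short the stock, invest proceeds at r, pay the dividends, go long the forward).
Profit at T = |F_mkt − F*| = |665.18 − 668.1310| = kr 2.95 per share

kr 2.95 per share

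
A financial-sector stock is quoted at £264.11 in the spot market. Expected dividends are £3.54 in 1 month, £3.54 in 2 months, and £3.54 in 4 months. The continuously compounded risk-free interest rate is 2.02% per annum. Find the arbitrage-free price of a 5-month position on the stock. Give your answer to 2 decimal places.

£255.67

PV(dividends) I = 3.54·e^(−0.0202·1/12) + 3.54·e^(−0.0202·2/12) + 3.54·e^(−0.0202·4/12)
I = 3.5340 + 3.5281 + 3.5162 = 10.5783
F = (S − I)·e^(rT) = (264.11 − 10.5783) · e^(0.0202·5/12)
= 253.5317 · e^0.008417 = 253.5317 × 1.008453 = £255.67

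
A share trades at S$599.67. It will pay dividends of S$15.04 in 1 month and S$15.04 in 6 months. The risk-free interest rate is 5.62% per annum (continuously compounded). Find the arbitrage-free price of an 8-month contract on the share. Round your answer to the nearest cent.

S$591.84

PV(dividends) I = 15.04·e^(−0.0562·1/12) + 15.04·e^(−0.0562·6/12)
I = 14.9697 + 14.6233 = 29.5930
F = (S − I)·e^(rT) = (599.67 − 29.5930) · e^(0.0562·8/12)
= 570.0770 · e^0.037467 = 570.0770 × 1.038178 = S$591.84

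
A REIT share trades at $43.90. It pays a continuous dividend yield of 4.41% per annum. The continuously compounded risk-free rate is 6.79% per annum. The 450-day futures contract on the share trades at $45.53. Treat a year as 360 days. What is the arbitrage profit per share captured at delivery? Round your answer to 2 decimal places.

Fair futures: F* = S·e^(carry·T), with carry = (r − q) = 0.0679 − 0.0441 = 0.0238
F* = 43.90 · e^(0.0238 × 450/360) = 43.90 · e^0.029750 = 43.90 × 1.030197 = $45.2256
Market $45.53 > fair $45.2256: forward overpriced → cash-and-carry (buy spot, short the forward).
At maturity, profit = |F_mkt − F*| = |45.53 − 45.2256| = $0.30 per share

$0.30 per share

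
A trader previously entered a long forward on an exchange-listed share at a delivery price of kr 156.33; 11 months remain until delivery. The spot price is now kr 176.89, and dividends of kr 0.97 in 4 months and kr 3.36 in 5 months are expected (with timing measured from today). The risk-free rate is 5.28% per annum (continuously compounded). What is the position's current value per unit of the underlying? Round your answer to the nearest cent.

kr 23.71

PV(remaining dividends) I = 0.97·e^(−0.0528·4/12) + 3.36·e^(−0.0528·5/12) = 4.2400
Current forward F = (S − I)·e^(rT) = (176.89 − 4.2400)·e^(0.0528·11/12) = 172.6500 × 1.049590 = 181.2117
Value (long) = (F − K)·e^(−rT) = (181.2117 − 156.33) × 0.952753 = 23.7061
Value = kr 23.71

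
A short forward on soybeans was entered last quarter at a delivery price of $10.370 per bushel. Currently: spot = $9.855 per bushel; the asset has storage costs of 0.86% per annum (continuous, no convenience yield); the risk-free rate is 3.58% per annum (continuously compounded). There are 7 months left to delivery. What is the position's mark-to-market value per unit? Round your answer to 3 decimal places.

$0.251 per bushel

Current fair forward for the remaining 7 months: F = S·e^((r + u)·T), (r + u) = 0.0358 + 0.0086 = 0.0444
F = 9.855 · e^(0.0444 × 7/12) = 9.855 × 1.026238 = 10.1136
Value of long forward = (F − K)·e^(−rT) = (10.1136 − 10.370) · e^(−0.0358·7/12)
= -0.2564 × 0.979333 = -0.251
Short position value = −(long value) = $0.251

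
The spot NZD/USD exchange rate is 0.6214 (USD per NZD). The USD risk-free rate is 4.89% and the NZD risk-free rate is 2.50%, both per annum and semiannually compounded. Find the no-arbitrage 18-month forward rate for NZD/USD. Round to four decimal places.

0.6437

By covered interest parity, F = S · (1+r_USD/2)^(2T) / (1+r_NZD/2)^(2T)
= 0.6214 × 1.075158 / 1.037971 = 0.6214 × 1.035827
F = 0.6437 USD per NZD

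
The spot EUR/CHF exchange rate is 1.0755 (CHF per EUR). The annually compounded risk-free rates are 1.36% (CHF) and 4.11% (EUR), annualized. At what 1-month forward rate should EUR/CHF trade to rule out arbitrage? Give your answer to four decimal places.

By covered interest parity, F = S · (1+r_CHF)^T / (1+r_EUR)^T
= 1.0755 × 1.001126 / 1.003362 = 1.0755 × 0.997771
F = 1.0731 CHF per EUR

1.0731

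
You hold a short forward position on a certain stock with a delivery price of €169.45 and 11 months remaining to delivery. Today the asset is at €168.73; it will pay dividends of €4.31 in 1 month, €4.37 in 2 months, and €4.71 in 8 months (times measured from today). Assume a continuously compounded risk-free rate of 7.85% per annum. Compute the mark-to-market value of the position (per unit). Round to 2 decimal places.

€2.02

PV(remaining dividends) I = 4.31·e^(−0.0785·1/12) + 4.37·e^(−0.0785·2/12) + 4.71·e^(−0.0785·8/12) = 13.0649
Current forward F = (S − I)·e^(rT) = (168.73 − 13.0649)·e^(0.0785·11/12) = 155.6651 × 1.074611 = 167.2794
Value (long) = (F − K)·e^(−rT) = (167.2794 − 169.45) × 0.930570 = -2.0199
Short position value = −(long value) = €2.02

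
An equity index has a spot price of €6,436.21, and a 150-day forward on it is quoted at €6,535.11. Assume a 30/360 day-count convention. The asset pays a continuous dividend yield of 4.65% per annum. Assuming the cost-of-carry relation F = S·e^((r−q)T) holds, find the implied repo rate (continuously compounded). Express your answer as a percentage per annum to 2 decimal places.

8.31%

From F = S·e^((r−q)T): (r − q) = ln(F/S)/T
ln(6535.11/6436.21) = ln(1.015366) = 0.015249
(r − q) = 0.015249 / (150/360) = 0.036598
r = ln(F/S)/T + q = 0.036598 + 0.0465 = 0.083098
r = 8.31%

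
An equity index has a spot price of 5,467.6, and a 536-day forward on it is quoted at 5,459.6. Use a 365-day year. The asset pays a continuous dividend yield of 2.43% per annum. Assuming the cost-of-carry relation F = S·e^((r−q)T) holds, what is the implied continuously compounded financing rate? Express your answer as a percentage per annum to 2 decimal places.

From F = S·e^((r−q)T): (r − q) = ln(F/S)/T
ln(5459.6/5467.6) = ln(0.998537) = -0.001464
(r − q) = -0.001464 / (536/365) = -0.000997
r = ln(F/S)/T + q = -0.000997 + 0.0243 = 0.023303
r = 2.33%

2.33%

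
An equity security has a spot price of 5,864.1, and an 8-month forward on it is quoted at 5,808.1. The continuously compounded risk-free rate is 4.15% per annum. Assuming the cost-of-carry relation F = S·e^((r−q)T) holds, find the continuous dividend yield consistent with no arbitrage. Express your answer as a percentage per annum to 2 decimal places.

5.59%

From F = S·e^((r−q)T): (r − q) = ln(F/S)/T
ln(5808.1/5864.1) = ln(0.990450) = -0.009596
(r − q) = -0.009596 / (8/12) = -0.014394
q = r − ln(F/S)/T = 0.0415 + 0.014394 = 0.055894
q = 5.59%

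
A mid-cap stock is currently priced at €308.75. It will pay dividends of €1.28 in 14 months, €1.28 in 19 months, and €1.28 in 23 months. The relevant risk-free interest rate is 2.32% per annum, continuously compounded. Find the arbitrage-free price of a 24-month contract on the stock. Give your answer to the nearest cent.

PV(dividends) I = 1.28·e^(−0.0232·14/12) + 1.28·e^(−0.0232·19/12) + 1.28·e^(−0.0232·23/12)
I = 1.2458 + 1.2338 + 1.2243 = 3.7039
F = (S − I)·e^(rT) = (308.75 − 3.7039) · e^(0.0232·24/12)
= 305.0461 · e^0.046400 = 305.0461 × 1.047493 = €319.53

€319.53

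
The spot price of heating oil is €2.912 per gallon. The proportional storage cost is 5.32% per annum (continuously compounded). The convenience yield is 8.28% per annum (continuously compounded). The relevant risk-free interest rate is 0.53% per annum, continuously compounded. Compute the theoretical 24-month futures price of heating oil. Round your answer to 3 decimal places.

€2.774 per gallon

Net carry = r + u − y = 0.0053 + 0.0532 − 0.0828 = -0.0243
F = S·e^((r+u−y)T) = 2.912 · e^(-0.0243 × 24/12) = 2.912 · e^-0.048600
= 2.912 × 0.952562 = €2.774 per gallon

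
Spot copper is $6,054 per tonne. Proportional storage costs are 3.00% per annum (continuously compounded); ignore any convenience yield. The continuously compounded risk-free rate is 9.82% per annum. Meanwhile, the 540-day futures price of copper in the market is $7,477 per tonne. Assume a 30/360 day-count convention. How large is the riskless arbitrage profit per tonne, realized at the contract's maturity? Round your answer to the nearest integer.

Fair futures: F* = S·e^(carry·T), with carry = (r + u) = 0.0982 + 0.0300 = 0.1282
F* = 6054 · e^(0.1282 × 540/360) = 6054 · e^0.192300 = 6054 × 1.212034 = $7337.6538
Market $7477 > fair $7337.6538: forward overpriced → cash-and-carry (buy spot, short the forward).
At maturity, profit = |F_mkt − F*| = |7477 − 7337.6538| = $139 per tonne

$139 per tonne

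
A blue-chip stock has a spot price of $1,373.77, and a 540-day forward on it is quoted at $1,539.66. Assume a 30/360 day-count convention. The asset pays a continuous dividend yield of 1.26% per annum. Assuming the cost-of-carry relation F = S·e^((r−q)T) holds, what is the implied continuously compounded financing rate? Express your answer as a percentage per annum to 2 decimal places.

8.86%

From F = S·e^((r−q)T): (r − q) = ln(F/S)/T
ln(1539.66/1373.77) = ln(1.120755) = 0.114003
(r − q) = 0.114003 / (540/360) = 0.076002
r = ln(F/S)/T + q = 0.076002 + 0.0126 = 0.088602
r = 8.86%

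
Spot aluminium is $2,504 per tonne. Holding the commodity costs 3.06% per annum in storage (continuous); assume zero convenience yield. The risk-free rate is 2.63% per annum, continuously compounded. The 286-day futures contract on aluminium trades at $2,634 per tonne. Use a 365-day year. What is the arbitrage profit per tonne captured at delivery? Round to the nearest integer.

Fair futures: F* = S·e^(carry·T), with carry = (r + u) = 0.0263 + 0.0306 = 0.0569
F* = 2504 · e^(0.0569 × 286/365) = 2504 · e^0.044585 = 2504 × 1.045594 = $2618.1674
Market $2634 > fair $2618.1674: forward overpriced → cash-and-carry (buy spot, short the forward).
At maturity, profit = |F_mkt − F*| = |2634 − 2618.1674| = $16 per tonne

$16 per tonne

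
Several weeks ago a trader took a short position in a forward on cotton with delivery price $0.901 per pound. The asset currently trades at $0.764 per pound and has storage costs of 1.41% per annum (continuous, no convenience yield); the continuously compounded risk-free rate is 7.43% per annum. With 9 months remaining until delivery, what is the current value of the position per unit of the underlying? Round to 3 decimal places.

$0.080 per pound

Current fair forward for the remaining 9 months: F = S·e^((r + u)·T), (r + u) = 0.0743 + 0.0141 = 0.0884
F = 0.764 · e^(0.0884 × 9/12) = 0.764 × 1.068547 = 0.8164
Value of long forward = (F − K)·e^(−rT) = (0.8164 − 0.901) · e^(−0.0743·9/12)
= -0.0846 × 0.945799 = -0.080
Short position value = −(long value) = $0.080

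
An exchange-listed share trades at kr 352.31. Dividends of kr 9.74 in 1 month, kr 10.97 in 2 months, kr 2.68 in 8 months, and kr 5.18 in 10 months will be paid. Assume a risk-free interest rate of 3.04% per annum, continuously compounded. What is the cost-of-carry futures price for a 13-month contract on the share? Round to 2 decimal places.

PV(dividends) I = 9.74·e^(−0.0304·1/12) + 10.97·e^(−0.0304·2/12) + 2.68·e^(−0.0304·8/12) + 5.18·e^(−0.0304·10/12)
I = 9.7154 + 10.9146 + 2.6262 + 5.0504 = 28.3066
F = (S − I)·e^(rT) = (352.31 − 28.3066) · e^(0.0304·13/12)
= 324.0034 · e^0.032933 = 324.0034 × 1.033481 = kr 334.85

kr 334.85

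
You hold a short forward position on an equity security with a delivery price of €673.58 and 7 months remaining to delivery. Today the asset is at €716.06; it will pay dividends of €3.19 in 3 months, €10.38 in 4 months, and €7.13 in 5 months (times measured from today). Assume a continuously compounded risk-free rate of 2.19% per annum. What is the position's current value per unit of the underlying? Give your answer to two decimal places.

PV(remaining dividends) I = 3.19·e^(−0.0219·3/12) + 10.38·e^(−0.0219·4/12) + 7.13·e^(−0.0219·5/12) = 20.5423
Current forward F = (S − I)·e^(rT) = (716.06 − 20.5423)·e^(0.0219·7/12) = 695.5177 × 1.012857 = 704.4600
Value (long) = (F − K)·e^(−rT) = (704.4600 − 673.58) × 0.987306 = 30.4880
Short position value = −(long value) = -€30.49

-€30.49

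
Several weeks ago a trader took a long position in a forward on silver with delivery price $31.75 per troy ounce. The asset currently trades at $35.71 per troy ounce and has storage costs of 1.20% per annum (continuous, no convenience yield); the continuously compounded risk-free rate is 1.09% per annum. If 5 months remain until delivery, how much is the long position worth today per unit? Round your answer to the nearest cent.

Current fair forward for the remaining 5 months: F = S·e^((r + u)·T), (r + u) = 0.0109 + 0.0120 = 0.0229
F = 35.71 · e^(0.0229 × 5/12) = 35.71 × 1.009587 = 36.0524
Value of long forward = (F − K)·e^(−rT) = (36.0524 − 31.75) · e^(−0.0109·5/12)
= 4.3024 × 0.995469 = 4.28

$4.28 per troy ounce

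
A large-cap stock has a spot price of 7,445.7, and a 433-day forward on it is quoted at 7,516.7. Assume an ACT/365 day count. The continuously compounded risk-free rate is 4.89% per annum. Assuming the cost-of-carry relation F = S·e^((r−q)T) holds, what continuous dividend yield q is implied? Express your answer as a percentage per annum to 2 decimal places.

From F = S·e^((r−q)T): (r − q) = ln(F/S)/T
ln(7516.7/7445.7) = ln(1.009536) = 0.009491
(r − q) = 0.009491 / (433/365) = 0.008000
q = r − ln(F/S)/T = 0.0489 − 0.008000 = 0.040900
q = 4.09%

4.09%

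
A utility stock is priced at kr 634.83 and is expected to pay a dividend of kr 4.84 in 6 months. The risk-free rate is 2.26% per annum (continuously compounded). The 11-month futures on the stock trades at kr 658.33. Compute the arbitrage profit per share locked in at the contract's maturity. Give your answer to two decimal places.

PV(dividends) I = 4.84·e^(−0.0226·6/12) = 4.7856
Fair futures F* = (S − I)·e^(rT) = (634.83 − 4.7856)·e^0.020717 = 630.0444 × 1.020933 = 643.2331
Market kr 658.33 > fair 643.2331: forward overpriced → cash-and-carry (borrow at r, buy the stock and collect the dividends, short the forward).
Profit at T = |F_mkt − F*| = |658.33 − 643.2331| = kr 15.10 per share

kr 15.10 per share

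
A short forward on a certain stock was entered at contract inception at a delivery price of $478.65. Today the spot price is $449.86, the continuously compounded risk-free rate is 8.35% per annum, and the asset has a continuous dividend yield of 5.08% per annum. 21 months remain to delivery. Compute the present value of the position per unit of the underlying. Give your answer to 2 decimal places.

$1.98

Current fair forward for the remaining 21 months: F = S·e^((r − q)·T), (r − q) = 0.0835 − 0.0508 = 0.0327
F = 449.86 · e^(0.0327 × 21/12) = 449.86 × 1.058894 = 476.3541
Value of long forward = (F − K)·e^(−rT) = (476.3541 − 478.65) · e^(−0.0835·21/12)
= -2.2959 × 0.864050 = -1.98
Short position value = −(long value) = $1.98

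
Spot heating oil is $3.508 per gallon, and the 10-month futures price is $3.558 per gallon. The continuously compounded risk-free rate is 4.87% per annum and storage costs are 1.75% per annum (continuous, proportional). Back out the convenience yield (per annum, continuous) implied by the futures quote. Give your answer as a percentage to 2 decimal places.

4.92%

F = S·e^((r+u−y)T) ⇒ (r+u−y) = ln(F/S)/T
ln(3.558/3.508) = 0.014153; /T ⇒ 0.016984
y = r + u − ln(F/S)/T = 0.0487 + 0.0175 − 0.016984 = 0.049216
y = 4.92%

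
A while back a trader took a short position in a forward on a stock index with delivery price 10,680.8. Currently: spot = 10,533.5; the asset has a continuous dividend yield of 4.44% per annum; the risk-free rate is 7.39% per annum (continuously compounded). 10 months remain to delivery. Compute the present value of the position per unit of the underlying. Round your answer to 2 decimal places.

-108.00

Current fair forward for the remaining 10 months: F = S·e^((r − q)·T), (r − q) = 0.0739 − 0.0444 = 0.0295
F = 10533.5 · e^(0.0295 × 10/12) = 10533.5 × 1.02488799 = 10795.6576
Value of long forward = (F − K)·e^(−rT) = (10795.6576 − 10680.8) · e^(−0.0739·10/12)
= 114.8576 × 0.94027459 = 108.00
Short position value = −(long value) = -108.00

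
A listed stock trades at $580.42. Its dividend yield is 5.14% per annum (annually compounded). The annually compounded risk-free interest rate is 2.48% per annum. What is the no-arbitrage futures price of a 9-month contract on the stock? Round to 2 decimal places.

F = S · (1+r)^T / (1+q)^T
= 580.42 × 1.018543 / 1.038307 = 580.42 × 0.980965
F = $569.37

$569.37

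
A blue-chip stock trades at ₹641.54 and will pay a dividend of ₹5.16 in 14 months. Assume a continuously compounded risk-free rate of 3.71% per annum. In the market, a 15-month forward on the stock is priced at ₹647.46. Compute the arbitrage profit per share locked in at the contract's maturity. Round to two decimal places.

PV(dividends) I = 5.16·e^(−0.0371·14/12) = 4.9414
Fair forward F* = (S − I)·e^(rT) = (641.54 − 4.9414)·e^0.046375 = 636.5986 × 1.047467 = 666.8160
Market ₹647.46 < fair 666.8160: forward underpriced → reverse cash-and-carry (short the stock, invest proceeds at r, pay the dividends, go long the forward).
Profit at T = |F_mkt − F*| = |647.46 − 666.8160| = ₹19.36 per share

₹19.36 per share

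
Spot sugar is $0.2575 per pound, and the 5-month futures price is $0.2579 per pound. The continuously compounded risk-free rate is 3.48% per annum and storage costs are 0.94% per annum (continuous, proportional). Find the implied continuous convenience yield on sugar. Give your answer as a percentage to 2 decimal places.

F = S·e^((r+u−y)T) ⇒ (r+u−y) = ln(F/S)/T
ln(0.2579/0.2575) = 0.001552; /T ⇒ 0.003725
y = r + u − ln(F/S)/T = 0.0348 + 0.0094 − 0.003725 = 0.040475
y = 4.05%

4.05%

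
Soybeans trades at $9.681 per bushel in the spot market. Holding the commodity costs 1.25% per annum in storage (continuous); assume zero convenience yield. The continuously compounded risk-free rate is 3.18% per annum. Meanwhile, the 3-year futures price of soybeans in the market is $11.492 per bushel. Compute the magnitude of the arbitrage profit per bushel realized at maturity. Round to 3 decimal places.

Fair futures: F* = S·e^(carry·T), with carry = (r + u) = 0.0318 + 0.0125 = 0.0443
F* = 9.681 · e^(0.0443 × 3) = 9.681 · e^0.132900 = 9.681 × 1.142136 = $11.0570
Market $11.492 > fair $11.0570: forward overpriced → cash-and-carry (buy spot, short the forward).
At maturity, profit = |F_mkt − F*| = |11.492 − 11.0570| = $0.435 per bushel

$0.435 per bushel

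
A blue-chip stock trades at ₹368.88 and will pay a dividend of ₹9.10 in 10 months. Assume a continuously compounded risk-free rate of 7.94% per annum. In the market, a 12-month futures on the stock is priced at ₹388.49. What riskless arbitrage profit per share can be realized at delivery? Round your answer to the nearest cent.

₹1.65 per share

PV(dividends) I = 9.10·e^(−0.0794·10/12) = 8.5174
Fair futures F* = (S − I)·e^(rT) = (368.88 − 8.5174)·e^0.079400 = 360.3626 × 1.082637 = 390.1419
Market ₹388.49 < fair 390.1419: forward underpriced → reverse cash-and-carry (short the stock, invest proceeds at r, pay the dividends, go long the forward).
Profit at T = |F_mkt − F*| = |388.49 − 390.1419| = ₹1.65 per share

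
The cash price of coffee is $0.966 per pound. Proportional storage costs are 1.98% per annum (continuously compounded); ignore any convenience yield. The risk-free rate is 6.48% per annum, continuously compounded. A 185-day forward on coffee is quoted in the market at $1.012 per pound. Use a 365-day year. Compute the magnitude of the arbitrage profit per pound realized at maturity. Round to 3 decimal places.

$0.004 per pound

Fair forward: F* = S·e^(carry·T), with carry = (r + u) = 0.0648 + 0.0198 = 0.0846
F* = 0.966 · e^(0.0846 × 185/365) = 0.966 · e^0.042879 = 0.966 × 1.043812 = $1.0083
Market $1.012 > fair $1.0083: forward overpriced → cash-and-carry (buy spot, short the forward).
At maturity, profit = |F_mkt − F*| = |1.012 − 1.0083| = $0.004 per pound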